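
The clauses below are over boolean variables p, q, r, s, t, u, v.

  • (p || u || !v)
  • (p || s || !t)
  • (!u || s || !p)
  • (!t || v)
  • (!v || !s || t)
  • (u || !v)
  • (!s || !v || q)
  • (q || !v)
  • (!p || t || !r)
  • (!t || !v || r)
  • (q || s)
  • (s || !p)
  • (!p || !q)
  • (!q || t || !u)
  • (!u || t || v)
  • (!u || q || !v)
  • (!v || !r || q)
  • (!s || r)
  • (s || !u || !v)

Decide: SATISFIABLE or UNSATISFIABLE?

SATISFIABLE

Try p = False.
Try q = True.
The remaining clauses are satisfied by r = True, s = True, t = False, u = False, v = False.
Every clause has at least one true literal under this assignment.
So p=False, q=True, r=True, s=True, t=False, u=False, v=False is a satisfying assignment.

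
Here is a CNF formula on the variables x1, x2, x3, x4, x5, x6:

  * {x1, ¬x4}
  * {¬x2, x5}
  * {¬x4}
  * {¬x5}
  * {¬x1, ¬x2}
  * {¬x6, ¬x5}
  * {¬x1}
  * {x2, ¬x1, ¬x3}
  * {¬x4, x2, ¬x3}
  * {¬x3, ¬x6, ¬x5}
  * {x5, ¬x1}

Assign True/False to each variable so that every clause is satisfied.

x1=False, x2=False, x3=False, x4=False, x5=False, x6=True

Unit propagation: (¬x4) forces x4 = False.
The clause (¬x5) is unit: x5 must be False.
Unit propagation: (¬x2) forces x2 = False.
The clause (¬x1) is unit: x1 must be False.
x3, x6 are now unconstrained; take x3 = False, x6 = True.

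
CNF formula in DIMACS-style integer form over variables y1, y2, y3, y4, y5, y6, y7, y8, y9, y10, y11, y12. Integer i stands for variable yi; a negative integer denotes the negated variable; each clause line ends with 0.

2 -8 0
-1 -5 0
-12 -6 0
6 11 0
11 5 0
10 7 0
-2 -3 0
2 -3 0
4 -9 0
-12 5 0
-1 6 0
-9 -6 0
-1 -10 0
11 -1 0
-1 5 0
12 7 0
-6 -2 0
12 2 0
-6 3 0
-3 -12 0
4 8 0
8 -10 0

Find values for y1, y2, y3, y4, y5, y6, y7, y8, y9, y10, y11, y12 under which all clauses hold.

Pure literal: y1 appears only negated; assign y1 = False.
Pure literal: y4 appears only positively; assign y4 = True.
Try y2 = True.
  then y3 is forced to False.
  then y6 is forced to False.
  then y11 is forced to True.
Branch on y5: take y5 = True.
Branch on y7: take y7 = True.
The remaining clauses are satisfied by y8 = False, y9 = True, y10 = False, y12 = True.

y1=False, y2=True, y3=False, y4=True, y5=True, y6=False, y7=True, y8=False, y9=True, y10=False, y11=True, y12=True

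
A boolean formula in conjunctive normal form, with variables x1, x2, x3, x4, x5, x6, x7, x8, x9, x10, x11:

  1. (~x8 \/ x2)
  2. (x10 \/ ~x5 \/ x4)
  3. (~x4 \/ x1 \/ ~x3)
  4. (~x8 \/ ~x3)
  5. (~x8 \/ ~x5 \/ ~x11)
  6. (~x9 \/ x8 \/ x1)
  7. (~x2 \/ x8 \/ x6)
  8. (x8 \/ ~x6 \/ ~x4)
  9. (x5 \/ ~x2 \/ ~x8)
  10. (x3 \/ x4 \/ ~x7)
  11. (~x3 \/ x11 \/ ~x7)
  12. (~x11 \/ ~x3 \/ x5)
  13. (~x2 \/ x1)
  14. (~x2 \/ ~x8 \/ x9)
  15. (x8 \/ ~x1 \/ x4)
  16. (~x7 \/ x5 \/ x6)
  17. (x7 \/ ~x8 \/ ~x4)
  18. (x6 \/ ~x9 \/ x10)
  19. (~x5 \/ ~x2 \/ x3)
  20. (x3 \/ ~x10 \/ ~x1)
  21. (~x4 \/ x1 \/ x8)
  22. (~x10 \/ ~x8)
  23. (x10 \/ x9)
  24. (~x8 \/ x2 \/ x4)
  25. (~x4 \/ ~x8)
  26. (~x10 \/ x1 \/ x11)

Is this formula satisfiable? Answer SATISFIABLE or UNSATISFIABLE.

Set x1 = True and propagate.
For the remaining variables, x2 = False, x3 = True, x4 = True, x5 = True, x6 = False, x7 = False, x8 = False, x9 = True, x10 = True, x11 = True works.
Every clause has at least one true literal under this assignment.
So x1 = True, x2 = False, x3 = True, x4 = True, x5 = True, x6 = False, x7 = False, x8 = False, x9 = True, x10 = True, x11 = True is a satisfying assignment.

SATISFIABLE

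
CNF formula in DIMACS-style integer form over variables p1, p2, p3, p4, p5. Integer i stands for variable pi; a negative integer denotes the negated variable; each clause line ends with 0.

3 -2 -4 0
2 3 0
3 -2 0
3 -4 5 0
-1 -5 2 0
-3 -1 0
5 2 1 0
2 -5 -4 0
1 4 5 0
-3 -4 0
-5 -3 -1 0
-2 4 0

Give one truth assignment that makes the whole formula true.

Try p1 = False.
For the remaining variables, p2 = False, p3 = True, p4 = False, p5 = True works.
Every clause has at least one true literal under this assignment.

p1=F  p2=F  p3=T  p4=F  p5=T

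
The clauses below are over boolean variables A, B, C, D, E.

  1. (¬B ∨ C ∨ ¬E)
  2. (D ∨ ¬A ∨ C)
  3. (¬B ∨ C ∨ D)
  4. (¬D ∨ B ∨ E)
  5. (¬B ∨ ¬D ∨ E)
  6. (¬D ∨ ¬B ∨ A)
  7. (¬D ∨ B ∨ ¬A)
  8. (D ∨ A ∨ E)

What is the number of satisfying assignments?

10

Case analysis on D and B:
  D=T, B=T: remaining (A,C,E) ∈ {(T,T,T)} — 1.
  D=T, B=F: remaining (A,C,E) ∈ {(F,F,T); (F,T,T)} — 2.
  D=F, B=T: remaining (A,C,E) ∈ {(F,T,T); (T,T,F); (T,T,T)} — 3.
  D=F, B=F: remaining (A,C,E) ∈ {(F,F,T); (F,T,T); (T,T,F); (T,T,T)} — 4.
Total: 1 + 2 + 3 + 4 = 10.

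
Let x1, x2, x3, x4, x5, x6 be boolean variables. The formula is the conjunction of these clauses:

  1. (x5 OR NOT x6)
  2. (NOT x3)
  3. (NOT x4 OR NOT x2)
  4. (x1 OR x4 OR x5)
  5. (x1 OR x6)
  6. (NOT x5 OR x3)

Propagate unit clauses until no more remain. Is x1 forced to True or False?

True

Unit clause (NOT x3) sets x3 = False.
(x3 OR NOT x5) with x3 = False leaves only NOT x5, so x5 = False.
(NOT x6 OR x5): since x5 = False, the clause reduces to (NOT x6). x6 = False.
(x1 OR x6) with x6 = False leaves only x1, so x1 = True.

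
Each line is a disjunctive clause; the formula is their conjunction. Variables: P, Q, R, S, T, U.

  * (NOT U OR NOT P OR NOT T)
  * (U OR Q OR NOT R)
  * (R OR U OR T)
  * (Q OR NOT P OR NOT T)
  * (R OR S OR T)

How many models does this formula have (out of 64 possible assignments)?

Split on T, then R.
  T=1, R=1: S free; 4 ways for (P,Q,U) × 2^1 = 8.
  T=1, R=0: S free; 5 ways for (P,Q,U) × 2^1 = 10.
  T=0, R=1: P, S free; 3 ways for (Q,U) × 2^2 = 12.
  T=0, R=0: remaining (P,Q,S,U) ∈ {(0,0,1,1); (0,1,1,1); (1,0,1,1); (1,1,1,1)} — 4.
Total: 8 + 10 + 12 + 4 = 34.

34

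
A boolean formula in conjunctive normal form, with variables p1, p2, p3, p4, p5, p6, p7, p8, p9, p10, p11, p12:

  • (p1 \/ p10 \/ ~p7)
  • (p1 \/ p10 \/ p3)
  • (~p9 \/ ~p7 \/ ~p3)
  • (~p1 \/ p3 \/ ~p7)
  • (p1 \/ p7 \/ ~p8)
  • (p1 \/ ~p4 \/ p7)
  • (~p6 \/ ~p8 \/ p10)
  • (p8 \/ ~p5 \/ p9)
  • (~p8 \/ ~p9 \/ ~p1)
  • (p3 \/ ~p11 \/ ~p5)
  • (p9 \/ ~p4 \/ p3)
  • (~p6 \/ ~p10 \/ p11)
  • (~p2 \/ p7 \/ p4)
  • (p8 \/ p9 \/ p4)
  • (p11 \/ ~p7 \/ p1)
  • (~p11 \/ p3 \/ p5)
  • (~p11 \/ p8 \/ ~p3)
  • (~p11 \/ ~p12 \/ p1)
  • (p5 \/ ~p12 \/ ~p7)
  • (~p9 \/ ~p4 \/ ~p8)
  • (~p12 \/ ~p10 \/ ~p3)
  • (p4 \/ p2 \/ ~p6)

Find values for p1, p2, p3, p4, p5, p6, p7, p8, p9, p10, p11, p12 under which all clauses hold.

p1 = True  p2 = False  p3 = True  p4 = True  p5 = False  p6 = True  p7 = False  p8 = False  p9 = True  p10 = False  p11 = False  p12 = True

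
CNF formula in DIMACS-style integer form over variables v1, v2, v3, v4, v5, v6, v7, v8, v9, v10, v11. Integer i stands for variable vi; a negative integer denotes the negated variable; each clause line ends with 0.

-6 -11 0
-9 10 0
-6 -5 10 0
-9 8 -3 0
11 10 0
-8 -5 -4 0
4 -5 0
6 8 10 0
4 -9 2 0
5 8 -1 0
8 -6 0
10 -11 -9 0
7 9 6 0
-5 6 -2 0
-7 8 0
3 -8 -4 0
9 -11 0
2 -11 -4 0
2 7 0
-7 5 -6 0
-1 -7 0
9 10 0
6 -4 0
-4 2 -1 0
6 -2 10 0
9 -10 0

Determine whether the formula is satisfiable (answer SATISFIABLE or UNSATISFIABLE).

v1 occurs only negated in the remaining clauses — set v1 = False.
Branch on v2: take v2 = True.
Branch on v3: take v3 = True.
Branch on v4: take v4 = False.
  then v5 is forced to False.
For the remaining variables, v6 = False, v7 = False, v8 = True, v9 = True, v10 = True, v11 = False works.
So v1 = False  v2 = True  v3 = True  v4 = False  v5 = False  v6 = False  v7 = False  v8 = True  v9 = True  v10 = True  v11 = False is a satisfying assignment.

SATISFIABLE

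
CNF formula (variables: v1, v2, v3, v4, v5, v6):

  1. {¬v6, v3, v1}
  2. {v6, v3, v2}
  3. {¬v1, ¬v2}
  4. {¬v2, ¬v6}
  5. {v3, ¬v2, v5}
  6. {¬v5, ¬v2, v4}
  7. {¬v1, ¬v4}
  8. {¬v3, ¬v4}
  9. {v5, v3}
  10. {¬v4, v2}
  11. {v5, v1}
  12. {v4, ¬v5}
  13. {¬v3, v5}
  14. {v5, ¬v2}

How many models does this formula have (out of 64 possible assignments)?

The models are:
  v1=F v2=T v3=F v4=T v5=T v6=F
That's 1 in total.

1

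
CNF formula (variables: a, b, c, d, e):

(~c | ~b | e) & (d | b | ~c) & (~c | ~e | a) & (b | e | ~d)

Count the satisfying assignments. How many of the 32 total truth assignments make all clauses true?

Split on b, then c.
  b=T, c=T: remaining (a,d,e) ∈ {(T,F,T); (T,T,T)} — 2.
  b=T, c=F: a, d, e free → 2^3 = 8.
  b=F, c=T: remaining (a,d,e) ∈ {(T,T,T)} — 1.
  b=F, c=F: a free; 3 ways for (d,e) × 2^1 = 6.
Total: 2 + 8 + 1 + 6 = 17.

17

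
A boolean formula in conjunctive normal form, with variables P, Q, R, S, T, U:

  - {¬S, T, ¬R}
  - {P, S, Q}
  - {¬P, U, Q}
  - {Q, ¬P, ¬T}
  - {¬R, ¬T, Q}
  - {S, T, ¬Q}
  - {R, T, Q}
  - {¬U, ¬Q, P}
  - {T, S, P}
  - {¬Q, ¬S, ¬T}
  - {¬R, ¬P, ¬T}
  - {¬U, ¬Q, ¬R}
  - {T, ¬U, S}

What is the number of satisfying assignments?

Split on Q, then T.
  Q=1, T=1: remaining (P,R,S,U) ∈ {(0,0,0,0); (0,1,0,0); (1,0,0,0); (1,0,0,1)} — 4.
  Q=1, T=0: remaining (P,R,S,U) ∈ {(0,0,1,0); (1,0,1,0); (1,0,1,1)} — 3.
  Q=0, T=1: remaining (P,R,S,U) ∈ {(0,0,1,0); (0,0,1,1)} — 2.
  Q=0, T=0: a clause becomes empty — 0.
Total: 4 + 3 + 2 + 0 = 9.

9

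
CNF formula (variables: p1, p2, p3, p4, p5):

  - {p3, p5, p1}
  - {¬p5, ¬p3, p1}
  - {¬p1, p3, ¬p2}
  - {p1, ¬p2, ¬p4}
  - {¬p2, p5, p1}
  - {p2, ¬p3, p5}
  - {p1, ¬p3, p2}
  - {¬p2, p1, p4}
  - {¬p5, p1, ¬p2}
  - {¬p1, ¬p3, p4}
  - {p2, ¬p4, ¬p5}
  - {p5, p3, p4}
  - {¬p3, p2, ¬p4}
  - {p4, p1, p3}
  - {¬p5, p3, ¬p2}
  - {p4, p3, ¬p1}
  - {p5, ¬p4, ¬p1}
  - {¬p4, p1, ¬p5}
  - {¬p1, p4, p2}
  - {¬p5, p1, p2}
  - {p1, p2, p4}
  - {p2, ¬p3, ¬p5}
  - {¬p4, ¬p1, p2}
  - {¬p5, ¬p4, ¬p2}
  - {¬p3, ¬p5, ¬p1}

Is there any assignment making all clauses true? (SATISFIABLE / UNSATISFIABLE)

UNSATISFIABLE

p1 = True:
  p2 = True:
    propagation gives p3=True, p4=True, p5=True; an empty clause results — contradiction.
  p2 = False:
    propagation gives p4=True; an empty clause results — contradiction.
p1 = False:
  p2 = True:
    propagation gives p4=False; an empty clause results — contradiction.
  p2 = False:
    propagation gives p3=False, p5=True; an empty clause results — contradiction.
Every branch closes, so no satisfying assignment exists.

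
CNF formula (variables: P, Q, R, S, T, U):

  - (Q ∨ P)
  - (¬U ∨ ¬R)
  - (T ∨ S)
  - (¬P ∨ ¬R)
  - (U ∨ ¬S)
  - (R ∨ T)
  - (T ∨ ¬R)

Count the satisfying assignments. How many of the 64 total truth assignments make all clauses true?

Case analysis on R and T:
  R=1, T=1: remaining (P,Q,S,U) ∈ {(0,1,0,0)} — 1.
  R=1, T=0: a clause becomes empty — 0.
  R=0, T=1: 9 of the 16 assignments to (P,Q,S,U) work.
  R=0, T=0: a clause becomes empty — 0.
Total: 1 + 0 + 9 + 0 = 10.

10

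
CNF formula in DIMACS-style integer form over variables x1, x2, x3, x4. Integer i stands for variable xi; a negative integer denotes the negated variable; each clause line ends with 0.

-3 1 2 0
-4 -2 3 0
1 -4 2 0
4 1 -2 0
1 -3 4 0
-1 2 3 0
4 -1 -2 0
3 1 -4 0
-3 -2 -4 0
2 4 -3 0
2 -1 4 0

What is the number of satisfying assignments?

2

The models are:
  x1=0 x2=0 x3=0 x4=0
  x1=1 x2=0 x3=1 x4=1
That's 2 in total.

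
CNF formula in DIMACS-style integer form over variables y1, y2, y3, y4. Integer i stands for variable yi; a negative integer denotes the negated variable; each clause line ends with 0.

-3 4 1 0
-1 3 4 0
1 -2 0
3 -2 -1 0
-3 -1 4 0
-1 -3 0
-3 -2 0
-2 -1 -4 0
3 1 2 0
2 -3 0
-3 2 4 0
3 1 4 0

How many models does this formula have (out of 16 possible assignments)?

1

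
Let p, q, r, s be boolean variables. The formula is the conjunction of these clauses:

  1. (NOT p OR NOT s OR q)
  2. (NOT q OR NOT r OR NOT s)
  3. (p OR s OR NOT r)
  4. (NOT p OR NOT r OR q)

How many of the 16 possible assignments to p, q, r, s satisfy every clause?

9

Split on p, then q.
  p=1, q=1: remaining (r,s) ∈ {(0,0); (0,1); (1,0)} — 3.
  p=1, q=0: remaining (r,s) ∈ {(0,0)} — 1.
  p=0, q=1: remaining (r,s) ∈ {(0,0); (0,1)} — 2.
  p=0, q=0: remaining (r,s) ∈ {(0,0); (0,1); (1,1)} — 3.
Total: 3 + 1 + 2 + 3 = 9.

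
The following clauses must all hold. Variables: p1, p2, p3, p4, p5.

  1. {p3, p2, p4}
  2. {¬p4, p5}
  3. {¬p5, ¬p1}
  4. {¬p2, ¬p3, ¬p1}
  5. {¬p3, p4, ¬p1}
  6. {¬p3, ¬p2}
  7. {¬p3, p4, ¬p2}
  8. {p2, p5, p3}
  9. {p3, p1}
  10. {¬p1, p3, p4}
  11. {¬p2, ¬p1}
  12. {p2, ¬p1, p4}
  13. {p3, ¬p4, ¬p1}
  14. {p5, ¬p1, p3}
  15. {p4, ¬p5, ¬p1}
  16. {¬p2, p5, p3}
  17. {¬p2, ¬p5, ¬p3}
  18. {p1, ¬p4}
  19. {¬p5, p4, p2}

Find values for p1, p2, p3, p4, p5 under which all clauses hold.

p1=F  p2=F  p3=T  p4=F  p5=F

Set p1 = False and propagate.
  then p3 is forced to True.
  then p2 is forced to False.
  then p4 is forced to False.
  then p5 is forced to False.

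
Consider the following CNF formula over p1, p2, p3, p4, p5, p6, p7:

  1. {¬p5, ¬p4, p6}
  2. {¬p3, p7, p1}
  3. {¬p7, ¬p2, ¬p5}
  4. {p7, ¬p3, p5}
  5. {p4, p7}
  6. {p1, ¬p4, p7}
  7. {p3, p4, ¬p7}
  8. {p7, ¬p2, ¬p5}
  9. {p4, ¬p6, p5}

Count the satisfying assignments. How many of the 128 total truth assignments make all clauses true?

34

Split on p7, then p4.
  p7=T, p4=T: p1, p3 free; 5 ways for (p2,p5,p6) × 2^2 = 20.
  p7=T, p4=F: p1 free; 4 ways for (p2,p3,p5,p6) × 2^1 = 8.
  p7=F, p4=T: 6 of the 32 assignments to (p1,p2,p3,p5,p6) work.
  p7=F, p4=F: a clause becomes empty — 0.
Total: 20 + 8 + 6 + 0 = 34.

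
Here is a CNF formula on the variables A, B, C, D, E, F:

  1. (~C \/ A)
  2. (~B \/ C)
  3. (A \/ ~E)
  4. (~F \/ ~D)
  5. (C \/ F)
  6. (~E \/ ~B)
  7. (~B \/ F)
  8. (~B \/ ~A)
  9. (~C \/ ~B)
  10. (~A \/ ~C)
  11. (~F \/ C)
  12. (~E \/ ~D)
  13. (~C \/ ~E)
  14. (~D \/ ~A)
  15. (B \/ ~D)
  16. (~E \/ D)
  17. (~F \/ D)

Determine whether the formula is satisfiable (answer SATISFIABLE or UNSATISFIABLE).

C = True:
  propagation gives A=True; an empty clause results — contradiction.
C = False:
  propagation gives B=False, F=True; an empty clause results — contradiction.
Every branch closes, so no satisfying assignment exists.

UNSATISFIABLE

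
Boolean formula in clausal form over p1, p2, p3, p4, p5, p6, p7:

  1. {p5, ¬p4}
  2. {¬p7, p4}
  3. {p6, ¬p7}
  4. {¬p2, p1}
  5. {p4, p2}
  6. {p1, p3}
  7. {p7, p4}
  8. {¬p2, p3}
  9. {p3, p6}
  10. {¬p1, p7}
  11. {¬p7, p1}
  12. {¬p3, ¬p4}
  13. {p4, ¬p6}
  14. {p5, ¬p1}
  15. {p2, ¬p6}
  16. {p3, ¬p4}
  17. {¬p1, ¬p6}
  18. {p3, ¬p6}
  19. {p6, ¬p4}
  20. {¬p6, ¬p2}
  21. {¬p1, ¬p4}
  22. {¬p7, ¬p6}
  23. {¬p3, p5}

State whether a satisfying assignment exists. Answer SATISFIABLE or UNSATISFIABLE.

UNSATISFIABLE

p4 = True:
  propagation gives p5=True, p3=False; an empty clause results — contradiction.
p4 = False:
  propagation gives p7=False; an empty clause results — contradiction.
Every branch closes, so no satisfying assignment exists.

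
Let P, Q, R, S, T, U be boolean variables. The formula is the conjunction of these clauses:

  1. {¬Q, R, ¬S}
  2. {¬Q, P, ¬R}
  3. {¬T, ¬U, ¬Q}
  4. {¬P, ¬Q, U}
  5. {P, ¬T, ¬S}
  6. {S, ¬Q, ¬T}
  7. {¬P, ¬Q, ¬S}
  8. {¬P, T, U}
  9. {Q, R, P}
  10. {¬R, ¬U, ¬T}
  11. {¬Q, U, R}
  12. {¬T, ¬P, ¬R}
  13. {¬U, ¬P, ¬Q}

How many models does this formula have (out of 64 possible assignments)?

14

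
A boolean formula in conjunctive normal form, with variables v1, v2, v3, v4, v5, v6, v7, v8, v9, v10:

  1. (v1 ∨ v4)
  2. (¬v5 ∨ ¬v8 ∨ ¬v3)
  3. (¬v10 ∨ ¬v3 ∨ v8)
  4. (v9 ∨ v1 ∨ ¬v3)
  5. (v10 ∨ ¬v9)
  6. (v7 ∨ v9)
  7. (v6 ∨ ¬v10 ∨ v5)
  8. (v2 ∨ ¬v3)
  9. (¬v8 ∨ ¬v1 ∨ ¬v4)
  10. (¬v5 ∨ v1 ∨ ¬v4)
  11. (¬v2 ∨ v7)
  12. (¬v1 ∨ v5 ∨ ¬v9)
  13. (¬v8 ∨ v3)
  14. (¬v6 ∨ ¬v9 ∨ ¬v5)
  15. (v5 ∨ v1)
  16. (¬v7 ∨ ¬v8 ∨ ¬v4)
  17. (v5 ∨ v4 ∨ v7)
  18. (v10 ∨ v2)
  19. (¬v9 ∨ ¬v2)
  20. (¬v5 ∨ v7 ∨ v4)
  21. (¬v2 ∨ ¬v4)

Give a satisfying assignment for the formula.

v1 = T  v2 = F  v3 = F  v4 = T  v5 = T  v6 = F  v7 = T  v8 = F  v9 = T  v10 = T

Try v1 = True.
For the remaining variables, v2 = False, v3 = False, v4 = True, v5 = True, v6 = False, v7 = True, v8 = False, v9 = True, v10 = True works.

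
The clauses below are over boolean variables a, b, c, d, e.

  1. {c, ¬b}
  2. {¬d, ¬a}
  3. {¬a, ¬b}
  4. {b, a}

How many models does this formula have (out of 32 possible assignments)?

Case analysis on a and b:
  a=T, b=T: a clause becomes empty — 0.
  a=T, b=F: remaining (c,d,e) ∈ {(F,F,F); (F,F,T); (T,F,F); (T,F,T)} — 4.
  a=F, b=T: remaining (c,d,e) ∈ {(T,F,F); (T,F,T); (T,T,F); (T,T,T)} — 4.
  a=F, b=F: a clause becomes empty — 0.
Total: 0 + 4 + 4 + 0 = 8.

8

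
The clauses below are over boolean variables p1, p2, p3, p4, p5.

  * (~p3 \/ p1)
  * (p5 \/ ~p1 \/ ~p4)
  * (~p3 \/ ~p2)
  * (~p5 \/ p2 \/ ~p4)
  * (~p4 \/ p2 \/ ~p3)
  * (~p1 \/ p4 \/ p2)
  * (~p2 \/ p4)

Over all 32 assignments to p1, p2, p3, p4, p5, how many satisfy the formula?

Satisfying assignments:
  p1=0 p2=0 p3=0 p4=0 p5=0
  p1=0 p2=0 p3=0 p4=0 p5=1
  p1=0 p2=0 p3=0 p4=1 p5=0
  p1=0 p2=1 p3=0 p4=1 p5=0
  p1=0 p2=1 p3=0 p4=1 p5=1
  p1=1 p2=1 p3=0 p4=1 p5=1
That's 6 in total.

6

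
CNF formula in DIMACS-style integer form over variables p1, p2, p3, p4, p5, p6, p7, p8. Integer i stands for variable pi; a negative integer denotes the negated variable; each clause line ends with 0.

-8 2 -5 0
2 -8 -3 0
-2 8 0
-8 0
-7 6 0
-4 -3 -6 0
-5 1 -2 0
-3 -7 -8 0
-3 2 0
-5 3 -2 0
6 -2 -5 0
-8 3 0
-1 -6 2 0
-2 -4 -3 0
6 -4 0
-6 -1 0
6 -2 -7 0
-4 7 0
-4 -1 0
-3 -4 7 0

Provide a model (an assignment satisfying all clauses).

p1=F, p2=F, p3=F, p4=F, p5=F, p6=F, p7=F, p8=F

The clause (¬p8) is unit: p8 must be False.
Unit propagation: (¬p2) forces p2 = False.
Unit propagation: (¬p3) forces p3 = False.
Pure literal: p1 appears only negated; assign p1 = False.
p4 occurs only negated in the remaining clauses — set p4 = False.
Try p6 = False.
  then p7 is forced to False.
p5 is now unconstrained; take p5 = False.
Every clause has at least one true literal under this assignment.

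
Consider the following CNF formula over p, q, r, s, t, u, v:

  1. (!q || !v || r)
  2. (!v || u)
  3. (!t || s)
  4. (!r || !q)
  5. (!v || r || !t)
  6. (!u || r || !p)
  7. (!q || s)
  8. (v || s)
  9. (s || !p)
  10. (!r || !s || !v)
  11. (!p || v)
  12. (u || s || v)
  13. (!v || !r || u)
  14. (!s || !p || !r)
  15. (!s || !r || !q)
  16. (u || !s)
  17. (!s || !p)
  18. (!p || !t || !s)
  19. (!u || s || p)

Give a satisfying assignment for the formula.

p=0, q=1, r=0, s=1, t=1, u=1, v=0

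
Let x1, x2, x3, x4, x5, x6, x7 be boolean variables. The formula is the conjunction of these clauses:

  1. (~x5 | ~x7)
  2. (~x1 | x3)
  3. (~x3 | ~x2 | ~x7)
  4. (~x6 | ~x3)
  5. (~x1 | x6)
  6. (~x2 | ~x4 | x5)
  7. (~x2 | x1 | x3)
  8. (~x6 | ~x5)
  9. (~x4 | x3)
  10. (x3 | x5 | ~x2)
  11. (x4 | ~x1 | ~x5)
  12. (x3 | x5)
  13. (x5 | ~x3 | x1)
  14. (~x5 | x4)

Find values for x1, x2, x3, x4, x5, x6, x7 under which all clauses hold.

x1 = 0, x2 = 1, x3 = 1, x4 = 1, x5 = 1, x6 = 0, x7 = 0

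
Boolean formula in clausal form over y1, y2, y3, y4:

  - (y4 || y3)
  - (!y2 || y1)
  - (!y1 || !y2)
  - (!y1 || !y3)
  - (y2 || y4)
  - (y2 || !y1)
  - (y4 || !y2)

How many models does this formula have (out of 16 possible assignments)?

2

The models are:
  y1=F y2=F y3=F y4=T
  y1=F y2=F y3=T y4=T
That's 2 in total.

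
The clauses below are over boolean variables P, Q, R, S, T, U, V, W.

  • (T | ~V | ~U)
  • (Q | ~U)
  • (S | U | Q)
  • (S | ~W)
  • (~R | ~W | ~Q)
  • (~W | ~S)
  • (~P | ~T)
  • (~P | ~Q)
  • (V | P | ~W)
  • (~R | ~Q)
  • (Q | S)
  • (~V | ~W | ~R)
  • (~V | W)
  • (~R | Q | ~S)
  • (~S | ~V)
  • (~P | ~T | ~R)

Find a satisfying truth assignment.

Pure literal: R appears only negated; assign R = False.
Set P = False and propagate.
Branch on Q: take Q = True.
For the remaining variables, S = False, T = True, U = True, V = False, W = False works.
Every clause has at least one true literal under this assignment.

P = F, Q = T, R = F, S = F, T = T, U = T, V = F, W = F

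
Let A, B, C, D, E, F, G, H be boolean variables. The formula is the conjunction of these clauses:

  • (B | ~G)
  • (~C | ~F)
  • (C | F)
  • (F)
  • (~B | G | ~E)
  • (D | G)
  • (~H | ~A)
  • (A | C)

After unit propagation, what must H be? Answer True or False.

False

Unit clause (F) sets F = True.
(~F | ~C): since F = True, the clause reduces to (~C). C = False.
(A | C) with C = False leaves only A, so A = True.
In (~H | ~A), ~A is now false; ~H must hold, so H = False.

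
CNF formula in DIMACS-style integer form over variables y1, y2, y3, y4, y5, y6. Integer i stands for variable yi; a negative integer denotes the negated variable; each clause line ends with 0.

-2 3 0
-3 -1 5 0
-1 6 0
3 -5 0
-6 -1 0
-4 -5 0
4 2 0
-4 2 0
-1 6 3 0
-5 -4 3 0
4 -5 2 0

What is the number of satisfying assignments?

6

Satisfying assignments:
  y1=F y2=T y3=T y4=F y5=F y6=F
  y1=F y2=T y3=T y4=F y5=F y6=T
  y1=F y2=T y3=T y4=F y5=T y6=F
  y1=F y2=T y3=T y4=F y5=T y6=T
  y1=F y2=T y3=T y4=T y5=F y6=F
  y1=F y2=T y3=T y4=T y5=F y6=T
Count: 6.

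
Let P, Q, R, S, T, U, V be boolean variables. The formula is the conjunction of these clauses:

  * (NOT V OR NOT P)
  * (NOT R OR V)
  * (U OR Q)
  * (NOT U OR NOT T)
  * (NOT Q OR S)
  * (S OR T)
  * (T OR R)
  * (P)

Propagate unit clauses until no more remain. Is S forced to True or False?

True

(P) stands alone — P = True.
(NOT P OR NOT V): since P = True, the clause reduces to (NOT V). V = False.
From (NOT R OR V) and V = False: R = False.
In (T OR R), R is now false; T must hold, so T = True.
From (NOT T OR NOT U) and T = True: U = False.
(U OR Q) with U = False leaves only Q, so Q = True.
From (S OR NOT Q) and Q = True: S = True.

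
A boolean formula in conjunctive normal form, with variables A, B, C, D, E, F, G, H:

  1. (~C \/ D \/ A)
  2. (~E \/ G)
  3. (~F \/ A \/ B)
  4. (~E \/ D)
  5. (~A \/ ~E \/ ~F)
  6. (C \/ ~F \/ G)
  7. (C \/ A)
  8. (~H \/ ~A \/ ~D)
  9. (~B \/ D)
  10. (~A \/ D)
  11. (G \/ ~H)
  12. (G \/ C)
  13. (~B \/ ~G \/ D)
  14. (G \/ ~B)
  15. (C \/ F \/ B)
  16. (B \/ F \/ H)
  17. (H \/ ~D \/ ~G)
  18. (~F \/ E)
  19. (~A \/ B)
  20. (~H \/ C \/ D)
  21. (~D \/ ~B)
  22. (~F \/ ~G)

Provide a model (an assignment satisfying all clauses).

A = F  B = F  C = T  D = T  E = T  F = F  G = T  H = T

Set A = False and propagate.
  then C is forced to True.
  then D is forced to True.
  then B is forced to False.
  then F is forced to False.
  then H is forced to True.
  then G is forced to True.
E is now unconstrained; take E = True.
Check each clause:
  1. (D \/ ~C \/ A) — D is true.
  2. (~E \/ G) — G is true.
  3. (B \/ A \/ ~F) — ~F is true.
  4. (~E \/ D) — D is true.
  5. (~F \/ ~E \/ ~A) — ~F is true.
  6. (~F \/ G \/ C) — ~F is true.
  7. (C \/ A) — C is true.
  8. (~D \/ ~A \/ ~H) — ~A is true.
  9. (D \/ ~B) — D is true.
  10. (D \/ ~A) — D is true.
  11. (G \/ ~H) — G is true.
  12. (G \/ C) — C is true.
  13. (D \/ ~B \/ ~G) — D is true.
  14. (G \/ ~B) — ~B is true.
  15. (B \/ F \/ C) — C is true.
  16. (F \/ B \/ H) — H is true.
  17. (~G \/ H \/ ~D) — H is true.
  18. (~F \/ E) — ~F is true.
  19. (~A \/ B) — ~A is true.
  20. (~H \/ D \/ C) — C is true.
  21. (~B \/ ~D) — ~B is true.
  22. (~G \/ ~F) — ~F is true.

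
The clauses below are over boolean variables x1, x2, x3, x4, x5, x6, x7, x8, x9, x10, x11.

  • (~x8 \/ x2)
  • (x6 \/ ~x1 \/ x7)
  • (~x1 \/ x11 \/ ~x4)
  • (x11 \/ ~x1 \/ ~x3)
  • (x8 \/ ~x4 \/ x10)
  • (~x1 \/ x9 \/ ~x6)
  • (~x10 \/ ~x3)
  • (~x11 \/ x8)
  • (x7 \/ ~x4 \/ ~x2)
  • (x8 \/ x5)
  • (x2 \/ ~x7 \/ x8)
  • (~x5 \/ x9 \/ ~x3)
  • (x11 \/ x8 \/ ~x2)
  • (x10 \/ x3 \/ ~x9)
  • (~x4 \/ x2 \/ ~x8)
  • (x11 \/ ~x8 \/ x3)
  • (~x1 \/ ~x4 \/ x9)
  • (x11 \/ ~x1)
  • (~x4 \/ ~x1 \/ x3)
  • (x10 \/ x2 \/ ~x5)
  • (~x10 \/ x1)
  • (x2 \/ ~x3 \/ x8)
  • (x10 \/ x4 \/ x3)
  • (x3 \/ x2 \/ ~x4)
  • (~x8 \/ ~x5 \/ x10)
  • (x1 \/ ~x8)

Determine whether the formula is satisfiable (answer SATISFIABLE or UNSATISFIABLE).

SATISFIABLE

Set x1 = True and propagate.
  then x11 is forced to True.
  then x8 is forced to True.
  then x2 is forced to True.
Try x3 = False.
  then x4 is forced to False.
  then x10 is forced to True.
For the remaining variables, x5 = False, x6 = False, x7 = True, x9 = True works.
Every clause has at least one true literal under this assignment.
So x1 = True  x2 = True  x3 = False  x4 = False  x5 = False  x6 = False  x7 = True  x8 = True  x9 = True  x10 = True  x11 = True is a satisfying assignment.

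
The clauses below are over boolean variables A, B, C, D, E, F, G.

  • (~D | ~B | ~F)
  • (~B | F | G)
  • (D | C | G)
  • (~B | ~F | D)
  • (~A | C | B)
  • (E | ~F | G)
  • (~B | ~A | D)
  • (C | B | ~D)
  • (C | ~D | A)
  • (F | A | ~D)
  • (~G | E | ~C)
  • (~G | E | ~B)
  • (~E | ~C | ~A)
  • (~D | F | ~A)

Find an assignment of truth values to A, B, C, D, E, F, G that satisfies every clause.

Try A = False.
The remaining clauses are satisfied by B = True, C = True, D = False, E = True, F = False, G = True.

A = F, B = T, C = T, D = F, E = T, F = F, G = T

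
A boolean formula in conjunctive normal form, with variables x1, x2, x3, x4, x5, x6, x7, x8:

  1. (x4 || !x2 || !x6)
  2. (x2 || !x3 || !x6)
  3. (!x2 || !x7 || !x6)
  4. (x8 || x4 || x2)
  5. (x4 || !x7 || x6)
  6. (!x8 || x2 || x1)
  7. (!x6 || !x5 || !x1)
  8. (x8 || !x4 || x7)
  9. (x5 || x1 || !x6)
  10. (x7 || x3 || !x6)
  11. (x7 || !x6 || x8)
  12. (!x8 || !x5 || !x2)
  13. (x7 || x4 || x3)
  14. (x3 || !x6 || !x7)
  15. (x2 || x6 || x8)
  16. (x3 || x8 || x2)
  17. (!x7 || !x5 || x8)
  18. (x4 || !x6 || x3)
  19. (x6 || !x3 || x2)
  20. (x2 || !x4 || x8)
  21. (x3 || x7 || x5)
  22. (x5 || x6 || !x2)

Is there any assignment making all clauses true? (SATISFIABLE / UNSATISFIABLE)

Set x1 = True and propagate.
Set x2 = False and propagate.
The remaining clauses are satisfied by x3 = False, x4 = True, x5 = False, x6 = False, x7 = True, x8 = True.
So x1=1, x2=0, x3=0, x4=1, x5=0, x6=0, x7=1, x8=1 is a satisfying assignment.

SATISFIABLE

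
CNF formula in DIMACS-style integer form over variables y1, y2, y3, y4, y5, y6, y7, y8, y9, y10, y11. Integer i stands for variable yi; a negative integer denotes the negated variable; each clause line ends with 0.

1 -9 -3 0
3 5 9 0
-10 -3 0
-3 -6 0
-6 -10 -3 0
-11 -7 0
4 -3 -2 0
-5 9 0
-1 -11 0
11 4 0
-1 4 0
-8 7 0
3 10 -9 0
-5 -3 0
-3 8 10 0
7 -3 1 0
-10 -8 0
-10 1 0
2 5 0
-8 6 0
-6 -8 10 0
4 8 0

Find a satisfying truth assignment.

y1=T, y2=T, y3=F, y4=T, y5=F, y6=F, y7=T, y8=F, y9=T, y10=T, y11=F

Check each clause:
  1. (y1 || !y3 || !y9) — y1 is true.
  2. (y3 || y5 || y9) — y9 is true.
  3. (!y10 || !y3) — !y3 is true.
  4. (!y6 || !y3) — !y6 is true.
  5. (!y3 || !y6 || !y10) — !y6 is true.
  6. (!y7 || !y11) — !y11 is true.
  7. (!y3 || y4 || !y2) — y4 is true.
  8. (!y5 || y9) — y9 is true.
  9. (!y1 || !y11) — !y11 is true.
  10. (y4 || y11) — y4 is true.
  11. (y4 || !y1) — y4 is true.
  12. (!y8 || y7) — !y8 is true.
  13. (y3 || y10 || !y9) — y10 is true.
  14. (!y5 || !y3) — !y5 is true.
  15. (y10 || y8 || !y3) — y10 is true.
  16. (!y3 || y1 || y7) — y1 is true.
  17. (!y8 || !y10) — !y8 is true.
  18. (!y10 || y1) — y1 is true.
  19. (y5 || y2) — y2 is true.
  20. (y6 || !y8) — !y8 is true.
  21. (!y6 || !y8 || y10) — !y8 is true.
  22. (y8 || y4) — y4 is true.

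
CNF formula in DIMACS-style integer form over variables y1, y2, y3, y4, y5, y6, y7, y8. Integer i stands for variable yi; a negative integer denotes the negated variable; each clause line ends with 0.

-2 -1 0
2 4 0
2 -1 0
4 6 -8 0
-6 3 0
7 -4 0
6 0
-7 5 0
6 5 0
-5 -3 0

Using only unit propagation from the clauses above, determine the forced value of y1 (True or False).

False

(y6) is a unit clause: y6 = True.
(y3 || !y6): since y6 = True, the clause reduces to (y3). y3 = True.
In (!y3 || !y5), !y3 is now false; !y5 must hold, so y5 = False.
(y5 || !y7): since y5 = False, the clause reduces to (!y7). y7 = False.
(!y4 || y7) with y7 = False leaves only !y4, so y4 = False.
From (y4 || y2) and y4 = False: y2 = True.
From (!y2 || !y1) and y2 = True: y1 = False.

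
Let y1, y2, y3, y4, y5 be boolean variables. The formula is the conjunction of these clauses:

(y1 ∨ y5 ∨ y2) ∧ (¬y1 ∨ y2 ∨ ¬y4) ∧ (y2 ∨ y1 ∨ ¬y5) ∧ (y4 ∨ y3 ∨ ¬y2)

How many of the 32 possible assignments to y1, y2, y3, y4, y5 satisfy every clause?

16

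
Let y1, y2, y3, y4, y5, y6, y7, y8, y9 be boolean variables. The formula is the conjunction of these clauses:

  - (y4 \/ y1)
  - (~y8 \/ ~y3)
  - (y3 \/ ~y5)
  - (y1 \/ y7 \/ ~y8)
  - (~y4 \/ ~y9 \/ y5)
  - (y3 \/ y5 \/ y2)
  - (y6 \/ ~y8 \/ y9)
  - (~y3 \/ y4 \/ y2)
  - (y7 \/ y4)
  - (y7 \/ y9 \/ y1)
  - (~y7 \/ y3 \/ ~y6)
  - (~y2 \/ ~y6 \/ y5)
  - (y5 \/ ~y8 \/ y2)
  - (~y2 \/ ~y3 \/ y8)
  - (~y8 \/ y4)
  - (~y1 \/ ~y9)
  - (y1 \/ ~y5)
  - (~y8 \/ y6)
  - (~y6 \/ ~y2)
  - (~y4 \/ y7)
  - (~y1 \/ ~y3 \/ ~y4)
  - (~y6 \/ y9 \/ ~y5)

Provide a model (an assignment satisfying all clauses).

Branch on y1: take y1 = True.
  then y9 is forced to False.
The remaining clauses are satisfied by y2 = True, y3 = False, y4 = True, y5 = False, y6 = False, y7 = True, y8 = False.
Every clause has at least one true literal under this assignment.

y1=True, y2=True, y3=False, y4=True, y5=False, y6=False, y7=True, y8=False, y9=False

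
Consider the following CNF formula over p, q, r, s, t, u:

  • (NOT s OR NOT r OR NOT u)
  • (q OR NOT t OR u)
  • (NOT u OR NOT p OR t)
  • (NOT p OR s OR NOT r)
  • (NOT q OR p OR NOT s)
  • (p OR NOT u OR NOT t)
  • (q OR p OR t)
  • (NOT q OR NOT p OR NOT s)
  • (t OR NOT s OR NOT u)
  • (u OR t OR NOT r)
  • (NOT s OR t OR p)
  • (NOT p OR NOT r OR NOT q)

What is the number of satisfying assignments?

12

Split on p, then t.
  p=1, t=1: remaining (q,r,s,u) ∈ {(0,0,0,1); (0,0,1,1); (1,0,0,0); (1,0,0,1)} — 4.
  p=1, t=0: remaining (q,r,s,u) ∈ {(0,0,0,0); (0,0,1,0); (1,0,0,0)} — 3.
  p=0, t=1: remaining (q,r,s,u) ∈ {(1,0,0,0); (1,1,0,0)} — 2.
  p=0, t=0: remaining (q,r,s,u) ∈ {(1,0,0,0); (1,0,0,1); (1,1,0,1)} — 3.
Total: 4 + 3 + 2 + 3 = 12.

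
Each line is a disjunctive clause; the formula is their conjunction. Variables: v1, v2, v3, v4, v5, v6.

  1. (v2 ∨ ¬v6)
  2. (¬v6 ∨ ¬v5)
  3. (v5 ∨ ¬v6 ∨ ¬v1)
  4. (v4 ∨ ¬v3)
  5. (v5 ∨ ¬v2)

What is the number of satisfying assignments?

18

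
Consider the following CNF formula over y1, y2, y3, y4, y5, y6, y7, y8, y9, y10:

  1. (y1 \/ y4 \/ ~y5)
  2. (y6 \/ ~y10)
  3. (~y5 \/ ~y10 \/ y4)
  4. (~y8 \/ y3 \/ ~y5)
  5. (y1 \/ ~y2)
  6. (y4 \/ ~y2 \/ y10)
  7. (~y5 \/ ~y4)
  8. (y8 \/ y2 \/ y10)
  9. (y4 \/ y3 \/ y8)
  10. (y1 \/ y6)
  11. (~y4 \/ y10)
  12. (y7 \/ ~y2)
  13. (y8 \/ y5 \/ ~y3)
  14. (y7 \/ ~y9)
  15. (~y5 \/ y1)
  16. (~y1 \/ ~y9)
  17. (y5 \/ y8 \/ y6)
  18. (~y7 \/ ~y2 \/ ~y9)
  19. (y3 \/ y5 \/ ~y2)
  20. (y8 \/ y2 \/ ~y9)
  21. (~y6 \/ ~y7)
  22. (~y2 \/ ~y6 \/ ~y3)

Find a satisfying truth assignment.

y1 = T, y2 = F, y3 = F, y4 = F, y5 = F, y6 = F, y7 = F, y8 = T, y9 = F, y10 = F

Pure literal: y9 appears only negated; assign y9 = False.
Try y1 = True.
The remaining clauses are satisfied by y2 = False, y3 = False, y4 = False, y5 = False, y6 = False, y7 = False, y8 = True, y10 = False.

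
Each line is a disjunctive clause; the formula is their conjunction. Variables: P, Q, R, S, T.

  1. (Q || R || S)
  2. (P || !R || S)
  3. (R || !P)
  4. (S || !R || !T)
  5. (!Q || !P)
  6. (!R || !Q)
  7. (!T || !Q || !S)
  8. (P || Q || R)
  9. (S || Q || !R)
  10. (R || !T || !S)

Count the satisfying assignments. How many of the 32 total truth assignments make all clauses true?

Satisfying assignments:
  P=F Q=F R=T S=T T=F
  P=F Q=F R=T S=T T=T
  P=F Q=T R=F S=F T=F
  P=F Q=T R=F S=F T=T
  P=F Q=T R=F S=T T=F
  P=T Q=F R=T S=T T=F
  P=T Q=F R=T S=T T=T
Count: 7.

7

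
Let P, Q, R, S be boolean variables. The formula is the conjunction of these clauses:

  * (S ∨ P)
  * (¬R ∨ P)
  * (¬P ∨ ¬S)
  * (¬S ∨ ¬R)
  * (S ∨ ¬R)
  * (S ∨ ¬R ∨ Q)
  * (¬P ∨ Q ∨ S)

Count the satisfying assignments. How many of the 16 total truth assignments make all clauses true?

3

Satisfying assignments:
  P=F Q=F R=F S=T
  P=F Q=T R=F S=T
  P=T Q=T R=F S=F
Count: 3.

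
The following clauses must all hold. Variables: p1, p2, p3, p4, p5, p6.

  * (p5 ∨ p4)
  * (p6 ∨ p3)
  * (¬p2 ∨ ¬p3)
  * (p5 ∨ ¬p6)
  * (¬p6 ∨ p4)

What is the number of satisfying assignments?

Case analysis on p6 and p3:
  p6=T, p3=T: remaining (p1,p2,p4,p5) ∈ {(F,F,T,T); (T,F,T,T)} — 2.
  p6=T, p3=F: remaining (p1,p2,p4,p5) ∈ {(F,F,T,T); (F,T,T,T); (T,F,T,T); (T,T,T,T)} — 4.
  p6=F, p3=T: p1 free; 3 ways for (p2,p4,p5) × 2^1 = 6.
  p6=F, p3=F: a clause becomes empty — 0.
Total: 2 + 4 + 6 + 0 = 12.

12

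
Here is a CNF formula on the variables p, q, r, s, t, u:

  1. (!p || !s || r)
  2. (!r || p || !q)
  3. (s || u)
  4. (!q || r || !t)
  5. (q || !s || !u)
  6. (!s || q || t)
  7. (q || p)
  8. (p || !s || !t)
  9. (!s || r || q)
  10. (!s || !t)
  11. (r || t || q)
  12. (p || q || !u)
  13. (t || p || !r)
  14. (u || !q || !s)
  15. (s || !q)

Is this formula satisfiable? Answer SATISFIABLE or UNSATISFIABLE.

Try p = True.
Try q = False.
The remaining clauses are satisfied by r = False, s = False, t = True, u = True.
Every clause has at least one true literal under this assignment.
So p = T, q = F, r = F, s = F, t = T, u = T is a satisfying assignment.

SATISFIABLE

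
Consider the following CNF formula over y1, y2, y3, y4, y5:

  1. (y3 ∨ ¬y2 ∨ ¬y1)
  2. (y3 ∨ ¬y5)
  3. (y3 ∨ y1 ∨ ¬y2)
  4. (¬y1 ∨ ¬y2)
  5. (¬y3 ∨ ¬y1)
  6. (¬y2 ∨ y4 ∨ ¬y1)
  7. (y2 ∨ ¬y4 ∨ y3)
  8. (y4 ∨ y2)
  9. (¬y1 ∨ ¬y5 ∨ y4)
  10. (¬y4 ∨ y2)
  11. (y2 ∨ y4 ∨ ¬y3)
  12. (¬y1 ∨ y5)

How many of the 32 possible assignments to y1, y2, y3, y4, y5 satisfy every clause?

The models are:
  y1=0 y2=1 y3=1 y4=0 y5=0
  y1=0 y2=1 y3=1 y4=0 y5=1
  y1=0 y2=1 y3=1 y4=1 y5=0
  y1=0 y2=1 y3=1 y4=1 y5=1
Count: 4.

4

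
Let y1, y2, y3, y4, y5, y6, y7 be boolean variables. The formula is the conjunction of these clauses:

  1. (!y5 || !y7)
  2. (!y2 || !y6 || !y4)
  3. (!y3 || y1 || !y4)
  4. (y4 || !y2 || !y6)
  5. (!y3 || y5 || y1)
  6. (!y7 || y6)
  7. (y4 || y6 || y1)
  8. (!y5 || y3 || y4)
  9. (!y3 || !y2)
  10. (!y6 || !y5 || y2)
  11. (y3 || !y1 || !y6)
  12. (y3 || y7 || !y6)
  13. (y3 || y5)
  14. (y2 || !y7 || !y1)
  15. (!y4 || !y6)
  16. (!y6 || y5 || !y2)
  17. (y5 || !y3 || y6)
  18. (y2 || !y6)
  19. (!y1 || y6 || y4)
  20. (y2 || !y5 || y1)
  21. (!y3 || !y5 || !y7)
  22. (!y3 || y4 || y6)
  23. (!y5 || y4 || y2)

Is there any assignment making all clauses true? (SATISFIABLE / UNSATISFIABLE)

SATISFIABLE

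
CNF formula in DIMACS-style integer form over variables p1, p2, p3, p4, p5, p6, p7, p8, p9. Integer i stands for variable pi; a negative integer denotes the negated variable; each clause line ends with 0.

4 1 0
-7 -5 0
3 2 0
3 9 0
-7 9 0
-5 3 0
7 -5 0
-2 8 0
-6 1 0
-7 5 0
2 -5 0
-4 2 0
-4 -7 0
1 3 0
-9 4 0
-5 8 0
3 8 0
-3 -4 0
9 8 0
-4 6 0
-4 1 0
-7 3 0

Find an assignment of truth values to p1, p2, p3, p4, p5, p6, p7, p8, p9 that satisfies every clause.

p1=True, p2=False, p3=True, p4=False, p5=False, p6=False, p7=False, p8=True, p9=False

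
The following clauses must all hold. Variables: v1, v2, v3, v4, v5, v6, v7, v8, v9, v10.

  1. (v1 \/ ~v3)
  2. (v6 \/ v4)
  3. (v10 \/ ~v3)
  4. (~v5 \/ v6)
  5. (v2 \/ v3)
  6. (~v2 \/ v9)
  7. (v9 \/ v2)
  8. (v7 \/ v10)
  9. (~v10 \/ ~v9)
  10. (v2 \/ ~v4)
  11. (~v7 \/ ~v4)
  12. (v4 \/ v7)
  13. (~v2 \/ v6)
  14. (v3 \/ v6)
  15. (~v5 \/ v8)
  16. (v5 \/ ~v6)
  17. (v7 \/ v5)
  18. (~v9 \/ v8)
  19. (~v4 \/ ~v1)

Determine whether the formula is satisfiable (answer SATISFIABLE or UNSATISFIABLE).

SATISFIABLE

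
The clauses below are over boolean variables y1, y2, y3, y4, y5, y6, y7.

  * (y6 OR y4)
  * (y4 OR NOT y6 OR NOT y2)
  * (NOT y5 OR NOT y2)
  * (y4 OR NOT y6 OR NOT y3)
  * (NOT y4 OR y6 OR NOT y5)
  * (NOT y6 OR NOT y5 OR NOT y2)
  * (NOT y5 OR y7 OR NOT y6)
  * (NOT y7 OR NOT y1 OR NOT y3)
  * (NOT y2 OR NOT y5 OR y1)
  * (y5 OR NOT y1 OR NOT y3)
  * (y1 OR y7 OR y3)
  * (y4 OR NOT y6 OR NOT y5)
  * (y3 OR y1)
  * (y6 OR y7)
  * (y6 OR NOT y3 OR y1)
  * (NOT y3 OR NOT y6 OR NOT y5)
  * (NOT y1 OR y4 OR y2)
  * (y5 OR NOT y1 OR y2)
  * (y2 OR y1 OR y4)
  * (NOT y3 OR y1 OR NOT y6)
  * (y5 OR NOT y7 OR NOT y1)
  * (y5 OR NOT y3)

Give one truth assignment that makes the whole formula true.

y1 = T, y2 = T, y3 = F, y4 = T, y5 = F, y6 = T, y7 = F

Branch on y1: take y1 = True.
The remaining clauses are satisfied by y2 = True, y3 = False, y4 = True, y5 = False, y6 = True, y7 = False.
Every clause has at least one true literal under this assignment.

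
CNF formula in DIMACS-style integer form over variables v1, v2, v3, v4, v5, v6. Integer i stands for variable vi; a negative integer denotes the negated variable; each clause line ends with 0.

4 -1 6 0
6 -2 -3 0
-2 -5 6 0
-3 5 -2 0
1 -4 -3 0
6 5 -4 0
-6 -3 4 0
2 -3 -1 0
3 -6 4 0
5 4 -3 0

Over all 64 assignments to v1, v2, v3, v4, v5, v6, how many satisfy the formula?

Split on v3, then v4.
  v3=1, v4=1: remaining (v1,v2,v5,v6) ∈ {(1,1,1,1)} — 1.
  v3=1, v4=0: remaining (v1,v2,v5,v6) ∈ {(0,0,1,0)} — 1.
  v3=0, v4=1: v1 free; 5 ways for (v2,v5,v6) × 2^1 = 10.
  v3=0, v4=0: remaining (v1,v2,v5,v6) ∈ {(0,0,0,0); (0,0,1,0); (0,1,0,0)} — 3.
Total: 1 + 1 + 10 + 3 = 15.

15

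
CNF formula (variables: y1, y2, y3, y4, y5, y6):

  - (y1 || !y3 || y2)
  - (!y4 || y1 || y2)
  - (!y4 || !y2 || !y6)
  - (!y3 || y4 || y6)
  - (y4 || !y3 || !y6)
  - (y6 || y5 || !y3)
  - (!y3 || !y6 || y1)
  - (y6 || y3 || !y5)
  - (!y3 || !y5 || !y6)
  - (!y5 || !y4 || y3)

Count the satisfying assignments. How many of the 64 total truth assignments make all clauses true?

20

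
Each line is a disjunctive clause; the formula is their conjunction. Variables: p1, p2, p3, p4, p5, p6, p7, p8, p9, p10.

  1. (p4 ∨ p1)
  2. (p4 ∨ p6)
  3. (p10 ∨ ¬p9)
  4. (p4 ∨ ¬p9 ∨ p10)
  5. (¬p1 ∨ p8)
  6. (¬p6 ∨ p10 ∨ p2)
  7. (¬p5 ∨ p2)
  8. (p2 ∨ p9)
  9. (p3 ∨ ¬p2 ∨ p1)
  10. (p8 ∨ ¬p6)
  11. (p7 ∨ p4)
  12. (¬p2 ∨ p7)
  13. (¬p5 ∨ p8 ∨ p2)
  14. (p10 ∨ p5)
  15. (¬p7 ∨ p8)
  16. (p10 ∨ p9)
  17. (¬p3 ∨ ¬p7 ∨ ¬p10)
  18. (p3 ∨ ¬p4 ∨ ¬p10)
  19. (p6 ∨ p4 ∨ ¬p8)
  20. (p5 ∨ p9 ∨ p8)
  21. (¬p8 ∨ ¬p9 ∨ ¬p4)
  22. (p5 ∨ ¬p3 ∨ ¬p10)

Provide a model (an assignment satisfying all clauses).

p1=True  p2=True  p3=False  p4=False  p5=True  p6=True  p7=True  p8=True  p9=False  p10=True

Set p1 = True and propagate.
  then p8 is forced to True.
Branch on p2: take p2 = True.
  then p7 is forced to True.
The remaining clauses are satisfied by p3 = False, p4 = False, p5 = True, p6 = True, p9 = False, p10 = True.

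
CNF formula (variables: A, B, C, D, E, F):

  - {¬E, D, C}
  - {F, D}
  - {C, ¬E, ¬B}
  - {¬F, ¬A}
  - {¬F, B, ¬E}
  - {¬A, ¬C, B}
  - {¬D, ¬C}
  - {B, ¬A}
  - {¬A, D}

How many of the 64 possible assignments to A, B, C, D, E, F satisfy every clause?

11

Split on A, then B.
  A=1, B=1: remaining (C,D,E,F) ∈ {(0,1,0,0)} — 1.
  A=1, B=0: a clause becomes empty — 0.
  A=0, B=1: 5 of the 16 assignments to (C,D,E,F) work.
  A=0, B=0: 5 of the 16 assignments to (C,D,E,F) work.
Total: 1 + 0 + 5 + 5 = 11.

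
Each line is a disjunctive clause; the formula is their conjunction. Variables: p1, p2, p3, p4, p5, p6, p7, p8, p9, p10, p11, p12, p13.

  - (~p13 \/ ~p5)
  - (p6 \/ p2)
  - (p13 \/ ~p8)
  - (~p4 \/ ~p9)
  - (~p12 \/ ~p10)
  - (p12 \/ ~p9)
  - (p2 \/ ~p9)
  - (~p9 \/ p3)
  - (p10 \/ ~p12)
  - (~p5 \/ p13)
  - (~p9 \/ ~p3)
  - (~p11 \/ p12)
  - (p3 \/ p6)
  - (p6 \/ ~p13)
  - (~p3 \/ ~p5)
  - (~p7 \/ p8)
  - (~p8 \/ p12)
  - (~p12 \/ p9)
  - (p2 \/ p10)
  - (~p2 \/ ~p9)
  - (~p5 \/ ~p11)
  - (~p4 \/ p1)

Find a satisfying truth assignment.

p1 occurs only positively in the remaining clauses — set p1 = True.
p4 occurs only negated in the remaining clauses — set p4 = False.
Branch on p2: take p2 = True.
  then p9 is forced to False.
  then p12 is forced to False.
  then p11 is forced to False.
  then p8 is forced to False.
  then p7 is forced to False.
Try p3 = False.
  then p6 is forced to True.
Branch on p5: take p5 = False.
p10, p13 are now unconstrained; take p10 = False, p13 = True.

p1 = True, p2 = True, p3 = False, p4 = False, p5 = False, p6 = True, p7 = False, p8 = False, p9 = False, p10 = False, p11 = False, p12 = False, p13 = True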